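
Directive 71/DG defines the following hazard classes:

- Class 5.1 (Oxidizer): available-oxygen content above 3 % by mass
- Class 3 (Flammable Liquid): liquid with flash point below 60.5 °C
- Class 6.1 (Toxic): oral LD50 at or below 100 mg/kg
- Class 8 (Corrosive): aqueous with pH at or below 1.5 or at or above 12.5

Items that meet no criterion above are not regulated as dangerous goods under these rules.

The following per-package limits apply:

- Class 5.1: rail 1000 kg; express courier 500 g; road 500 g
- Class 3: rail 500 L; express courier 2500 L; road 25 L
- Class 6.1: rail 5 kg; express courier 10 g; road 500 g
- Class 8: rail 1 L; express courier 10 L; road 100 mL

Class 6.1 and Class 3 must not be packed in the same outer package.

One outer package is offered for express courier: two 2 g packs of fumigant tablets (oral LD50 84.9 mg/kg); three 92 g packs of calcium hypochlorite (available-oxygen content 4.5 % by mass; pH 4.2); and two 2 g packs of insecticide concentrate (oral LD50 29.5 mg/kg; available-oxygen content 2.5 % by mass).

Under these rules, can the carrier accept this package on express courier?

Yes

The fumigant tablets have oral LD50 84.9 mg/kg, which is ≤ 100 mg/kg, so they are Class 6.1 (Toxic).
With available-oxygen content 4.5 % by mass (> 3 % by mass), the calcium hypochlorite falls in Class 5.1.
Insecticide concentrate: oral LD50 29.5 mg/kg ≤ 100 mg/kg → Class 6.1 (Toxic).
Total Class 6.1: (two 2 g packs = 4 g) + (two 2 g packs = 4 g) = 8 g.
8 g is within the express courier limit of 10 g for Class 6.1.
Class 5.1 quantity: three 92 g packs = 276 g.
276 g ≤ 500 g (express courier limit, Class 5.1) — within limit.
The segregation rule (Class 6.1 with Class 3) does not apply to Class 6.1 with Class 5.1.
Every hazard class is within its express courier limit and no segregation rule is violated.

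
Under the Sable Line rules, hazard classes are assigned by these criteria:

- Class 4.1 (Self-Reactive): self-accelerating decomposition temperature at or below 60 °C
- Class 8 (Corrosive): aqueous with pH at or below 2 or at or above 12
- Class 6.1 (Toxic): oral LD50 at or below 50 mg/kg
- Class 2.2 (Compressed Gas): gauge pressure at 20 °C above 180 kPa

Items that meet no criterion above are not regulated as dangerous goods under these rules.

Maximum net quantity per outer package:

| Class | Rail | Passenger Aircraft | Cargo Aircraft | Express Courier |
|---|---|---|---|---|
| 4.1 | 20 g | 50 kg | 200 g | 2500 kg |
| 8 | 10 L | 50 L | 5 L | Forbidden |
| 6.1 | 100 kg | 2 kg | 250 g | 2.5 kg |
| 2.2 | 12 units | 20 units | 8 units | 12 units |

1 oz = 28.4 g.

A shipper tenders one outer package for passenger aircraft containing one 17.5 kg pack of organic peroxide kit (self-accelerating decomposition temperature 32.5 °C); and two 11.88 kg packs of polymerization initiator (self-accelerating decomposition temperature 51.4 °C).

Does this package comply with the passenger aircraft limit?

Yes

With self-accelerating decomposition temperature 32.5 °C (≤ 60 °C), the organic peroxide kit falls in Class 4.1.
The polymerization initiator has self-accelerating decomposition temperature 51.4 °C, which is ≤ 60 °C, so it is Class 4.1 (Self-Reactive).
Total Class 4.1: 17.5 kg + (two 11.88 kg packs = 23.76 kg) = 41.26 kg.
41.26 kg is within the passenger aircraft limit of 50 kg for Class 4.1.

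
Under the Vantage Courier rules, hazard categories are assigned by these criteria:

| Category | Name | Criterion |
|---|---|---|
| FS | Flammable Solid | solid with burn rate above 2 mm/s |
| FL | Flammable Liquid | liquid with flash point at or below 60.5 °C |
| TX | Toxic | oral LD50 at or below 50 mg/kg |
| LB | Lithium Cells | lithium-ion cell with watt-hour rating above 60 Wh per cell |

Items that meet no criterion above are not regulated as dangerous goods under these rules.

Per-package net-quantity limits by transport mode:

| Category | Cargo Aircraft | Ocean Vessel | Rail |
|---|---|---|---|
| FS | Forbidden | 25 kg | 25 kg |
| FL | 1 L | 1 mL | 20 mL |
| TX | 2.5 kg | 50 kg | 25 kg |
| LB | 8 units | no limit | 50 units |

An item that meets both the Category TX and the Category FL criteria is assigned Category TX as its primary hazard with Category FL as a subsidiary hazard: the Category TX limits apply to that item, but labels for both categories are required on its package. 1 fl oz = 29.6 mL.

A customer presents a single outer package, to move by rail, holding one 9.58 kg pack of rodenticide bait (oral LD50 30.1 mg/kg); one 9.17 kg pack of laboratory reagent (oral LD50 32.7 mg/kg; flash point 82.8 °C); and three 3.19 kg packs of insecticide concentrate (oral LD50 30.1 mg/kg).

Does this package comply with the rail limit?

With oral LD50 30.1 mg/kg (≤ 50 mg/kg), the rodenticide bait falls in Category TX.
With oral LD50 32.7 mg/kg (≤ 50 mg/kg), the laboratory reagent falls in Category TX.
Insecticide concentrate: oral LD50 30.1 mg/kg ≤ 50 mg/kg → Category TX (Toxic).
Category TX net quantity: 9.58 kg + 9.17 kg + (three 3.19 kg packs = 9.57 kg) = 28.32 kg.
That exceeds the Category TX rail limit of 25 kg.

No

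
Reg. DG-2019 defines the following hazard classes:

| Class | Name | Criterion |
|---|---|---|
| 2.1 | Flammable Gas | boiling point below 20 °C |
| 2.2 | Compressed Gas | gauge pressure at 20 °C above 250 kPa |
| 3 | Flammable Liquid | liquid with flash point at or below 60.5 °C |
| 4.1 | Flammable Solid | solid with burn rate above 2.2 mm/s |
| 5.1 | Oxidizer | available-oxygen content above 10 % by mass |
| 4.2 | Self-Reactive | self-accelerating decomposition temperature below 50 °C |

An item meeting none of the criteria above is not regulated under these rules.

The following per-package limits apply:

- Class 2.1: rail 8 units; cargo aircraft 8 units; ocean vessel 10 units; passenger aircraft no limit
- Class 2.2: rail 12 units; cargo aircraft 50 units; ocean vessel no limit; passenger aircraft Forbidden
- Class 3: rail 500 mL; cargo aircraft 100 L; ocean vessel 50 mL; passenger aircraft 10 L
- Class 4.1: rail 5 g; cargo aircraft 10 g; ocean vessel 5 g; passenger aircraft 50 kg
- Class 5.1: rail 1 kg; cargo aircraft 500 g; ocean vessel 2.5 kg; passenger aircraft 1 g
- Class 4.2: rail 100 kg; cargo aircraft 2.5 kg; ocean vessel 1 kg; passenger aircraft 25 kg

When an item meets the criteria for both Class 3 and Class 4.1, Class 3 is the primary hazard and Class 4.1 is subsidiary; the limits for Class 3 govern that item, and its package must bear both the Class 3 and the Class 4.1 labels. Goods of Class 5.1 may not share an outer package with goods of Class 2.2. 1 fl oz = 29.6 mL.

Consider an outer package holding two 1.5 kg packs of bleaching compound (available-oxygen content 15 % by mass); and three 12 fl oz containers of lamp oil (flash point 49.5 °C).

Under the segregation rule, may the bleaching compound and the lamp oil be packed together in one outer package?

Available-oxygen content 15 % by mass meets the Class 5.1 criterion (Oxidizer), so the bleaching compound is Class 5.1.
The lamp oil has flash point 49.5 °C, which is ≤ 60.5 °C, so it is Class 3 (Flammable Liquid).
No segregation rule bars Class 5.1 with Class 3.

Yes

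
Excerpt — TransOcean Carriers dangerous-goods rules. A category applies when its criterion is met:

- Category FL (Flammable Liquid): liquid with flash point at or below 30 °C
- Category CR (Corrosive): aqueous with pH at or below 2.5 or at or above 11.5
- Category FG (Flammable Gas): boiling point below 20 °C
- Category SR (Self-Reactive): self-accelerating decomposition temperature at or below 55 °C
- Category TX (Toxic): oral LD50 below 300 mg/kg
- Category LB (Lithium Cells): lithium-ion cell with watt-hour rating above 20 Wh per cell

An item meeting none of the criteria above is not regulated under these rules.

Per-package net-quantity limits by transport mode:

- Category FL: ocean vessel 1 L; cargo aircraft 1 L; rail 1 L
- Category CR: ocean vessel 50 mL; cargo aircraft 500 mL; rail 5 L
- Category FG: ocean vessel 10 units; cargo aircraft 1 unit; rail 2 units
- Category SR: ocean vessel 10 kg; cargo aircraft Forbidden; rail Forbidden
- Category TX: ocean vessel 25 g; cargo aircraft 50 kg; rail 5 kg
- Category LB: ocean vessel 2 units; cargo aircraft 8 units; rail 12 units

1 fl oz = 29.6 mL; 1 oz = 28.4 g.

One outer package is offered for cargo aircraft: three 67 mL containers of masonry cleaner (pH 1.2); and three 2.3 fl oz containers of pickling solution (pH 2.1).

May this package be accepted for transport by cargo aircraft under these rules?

Yes

The masonry cleaner has pH 1.2, which is ≤ 2.5, so it is Category CR (Corrosive).
pH 2.1 meets the Category CR criterion (Corrosive), so the pickling solution is Category CR.
Total Category CR: (three 67 mL containers = 201 mL) + (three 2.3 fl oz containers = 204.24 mL) = 405.24 mL.
That is within the Category CR cargo aircraft limit of 500 mL.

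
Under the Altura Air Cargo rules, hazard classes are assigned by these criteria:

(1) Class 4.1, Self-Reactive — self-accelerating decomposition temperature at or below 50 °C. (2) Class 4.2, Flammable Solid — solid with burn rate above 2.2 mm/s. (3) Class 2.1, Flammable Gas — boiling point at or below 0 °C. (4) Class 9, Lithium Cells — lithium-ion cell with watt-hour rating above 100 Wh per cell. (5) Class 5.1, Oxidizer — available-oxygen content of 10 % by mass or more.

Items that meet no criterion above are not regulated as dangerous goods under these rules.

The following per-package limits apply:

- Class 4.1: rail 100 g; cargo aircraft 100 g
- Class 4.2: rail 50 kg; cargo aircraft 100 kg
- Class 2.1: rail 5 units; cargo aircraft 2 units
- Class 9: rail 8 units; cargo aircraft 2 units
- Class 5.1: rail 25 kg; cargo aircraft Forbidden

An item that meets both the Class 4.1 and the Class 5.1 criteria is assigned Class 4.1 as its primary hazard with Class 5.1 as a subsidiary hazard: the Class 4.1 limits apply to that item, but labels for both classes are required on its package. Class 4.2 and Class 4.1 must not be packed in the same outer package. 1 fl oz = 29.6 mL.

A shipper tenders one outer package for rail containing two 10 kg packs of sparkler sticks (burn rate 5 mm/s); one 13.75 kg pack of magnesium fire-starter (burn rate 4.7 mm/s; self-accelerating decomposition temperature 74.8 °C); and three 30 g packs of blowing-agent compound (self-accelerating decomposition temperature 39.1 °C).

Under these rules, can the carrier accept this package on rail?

Burn rate 5 mm/s meets the Class 4.2 criterion (Flammable Solid), so the sparkler sticks are Class 4.2.
With burn rate 4.7 mm/s (> 2.2 mm/s), the magnesium fire-starter falls in Class 4.2.
Blowing-agent compound: self-accelerating decomposition temperature 39.1 °C ≤ 50 °C → Class 4.1 (Self-Reactive).
Total Class 4.2: (two 10 kg packs = 20 kg) + 13.75 kg = 33.75 kg.
33.75 kg is within the rail limit of 50 kg for Class 4.2.
Class 4.1 quantity: three 30 g packs = 90 g.
90 g ≤ 100 g (rail limit, Class 4.1) — within limit.
Class 4.2 and Class 4.1 may not share an outer package.

No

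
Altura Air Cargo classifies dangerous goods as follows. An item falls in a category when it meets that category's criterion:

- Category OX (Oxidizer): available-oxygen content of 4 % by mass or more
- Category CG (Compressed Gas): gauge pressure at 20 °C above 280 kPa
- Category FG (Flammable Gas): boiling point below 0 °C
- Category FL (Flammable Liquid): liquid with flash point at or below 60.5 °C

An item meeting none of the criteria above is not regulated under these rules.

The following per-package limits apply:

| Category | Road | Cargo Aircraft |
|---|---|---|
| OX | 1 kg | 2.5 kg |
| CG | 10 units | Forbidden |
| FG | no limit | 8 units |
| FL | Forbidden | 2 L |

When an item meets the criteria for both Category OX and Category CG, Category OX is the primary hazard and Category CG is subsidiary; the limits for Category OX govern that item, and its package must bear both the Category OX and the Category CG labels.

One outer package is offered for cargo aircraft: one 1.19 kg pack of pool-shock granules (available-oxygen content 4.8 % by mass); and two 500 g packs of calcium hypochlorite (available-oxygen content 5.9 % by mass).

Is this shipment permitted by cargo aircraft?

Yes

Pool-shock granules: available-oxygen content 4.8 % by mass ≥ 4 % by mass → Category OX (Oxidizer).
Available-oxygen content 5.9 % by mass meets the Category OX criterion (Oxidizer), so the calcium hypochlorite is Category OX.
Total Category OX: 1.19 kg + (two 500 g packs = 1 kg) = 2.19 kg.
2.19 kg is within the cargo aircraft limit of 2.5 kg for Category OX.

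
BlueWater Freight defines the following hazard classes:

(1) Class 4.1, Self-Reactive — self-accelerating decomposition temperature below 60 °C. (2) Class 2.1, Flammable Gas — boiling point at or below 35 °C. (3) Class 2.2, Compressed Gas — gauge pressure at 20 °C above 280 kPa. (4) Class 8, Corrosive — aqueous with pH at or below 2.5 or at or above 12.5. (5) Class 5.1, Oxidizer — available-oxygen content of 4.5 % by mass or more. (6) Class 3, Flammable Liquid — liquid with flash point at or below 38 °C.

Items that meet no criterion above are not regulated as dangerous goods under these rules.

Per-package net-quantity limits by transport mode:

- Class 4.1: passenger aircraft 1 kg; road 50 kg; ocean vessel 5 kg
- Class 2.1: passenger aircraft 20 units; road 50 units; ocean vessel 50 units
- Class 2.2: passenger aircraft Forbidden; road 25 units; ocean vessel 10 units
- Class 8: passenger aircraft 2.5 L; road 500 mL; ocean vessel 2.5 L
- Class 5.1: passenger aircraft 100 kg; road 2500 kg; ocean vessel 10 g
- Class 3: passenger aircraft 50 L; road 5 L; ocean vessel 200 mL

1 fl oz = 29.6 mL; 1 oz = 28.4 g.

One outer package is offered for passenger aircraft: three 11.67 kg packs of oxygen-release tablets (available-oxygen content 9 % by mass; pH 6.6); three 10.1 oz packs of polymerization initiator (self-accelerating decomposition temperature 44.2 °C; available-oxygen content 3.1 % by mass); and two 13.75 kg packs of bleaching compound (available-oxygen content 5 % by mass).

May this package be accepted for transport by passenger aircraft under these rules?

Yes

With available-oxygen content 9 % by mass (≥ 4.5 % by mass), the oxygen-release tablets fall in Class 5.1.
Polymerization initiator: self-accelerating decomposition temperature 44.2 °C < 60 °C → Class 4.1 (Self-Reactive).
The bleaching compound has available-oxygen content 5 % by mass, which is ≥ 4.5 % by mass, so it is Class 5.1 (Oxidizer).
Total Class 5.1: (three 11.67 kg packs = 35.01 kg) + (two 13.75 kg packs = 27.5 kg) = 62.51 kg.
That is within the Class 5.1 passenger aircraft limit of 100 kg.
Class 4.1 quantity: three 10.1 oz packs = 860.52 g.
That is within the Class 4.1 passenger aircraft limit of 1 kg.
Every hazard class is within its passenger aircraft limit and no segregation rule is violated.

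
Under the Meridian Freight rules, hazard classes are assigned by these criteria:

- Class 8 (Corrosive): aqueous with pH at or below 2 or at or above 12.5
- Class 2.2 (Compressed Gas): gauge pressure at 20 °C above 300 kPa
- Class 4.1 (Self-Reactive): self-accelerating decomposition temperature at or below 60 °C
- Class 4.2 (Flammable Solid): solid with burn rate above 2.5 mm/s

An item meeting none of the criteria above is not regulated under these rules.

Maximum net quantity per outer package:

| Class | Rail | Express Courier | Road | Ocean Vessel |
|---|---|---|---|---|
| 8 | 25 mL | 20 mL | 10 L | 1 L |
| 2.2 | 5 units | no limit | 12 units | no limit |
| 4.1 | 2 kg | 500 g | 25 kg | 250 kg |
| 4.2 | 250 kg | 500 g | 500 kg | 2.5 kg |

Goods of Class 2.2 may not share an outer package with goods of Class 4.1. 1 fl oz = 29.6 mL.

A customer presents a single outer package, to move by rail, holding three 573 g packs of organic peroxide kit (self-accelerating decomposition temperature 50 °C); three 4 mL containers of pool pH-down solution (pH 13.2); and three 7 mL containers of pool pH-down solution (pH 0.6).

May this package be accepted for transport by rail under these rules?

With self-accelerating decomposition temperature 50 °C (≤ 60 °C), the organic peroxide kit falls in Class 4.1.
pH 13.2 meets the Class 8 criterion (Corrosive), so the pool pH-down solution is Class 8.
Pool pH-down solution: pH 0.6 ≤ 2 → Class 8 (Corrosive).
Class 8 net quantity: (three 4 mL containers = 12 mL) + (three 7 mL containers = 21 mL) = 33 mL.
33 mL exceeds the rail limit of 25 mL for Class 8.
Class 4.1 quantity: three 573 g packs = 1.719 kg.
1.719 kg is within the rail limit of 2 kg for Class 4.1.
The segregation rule (Class 2.2 with Class 4.1) does not apply to Class 8 with Class 4.1.

No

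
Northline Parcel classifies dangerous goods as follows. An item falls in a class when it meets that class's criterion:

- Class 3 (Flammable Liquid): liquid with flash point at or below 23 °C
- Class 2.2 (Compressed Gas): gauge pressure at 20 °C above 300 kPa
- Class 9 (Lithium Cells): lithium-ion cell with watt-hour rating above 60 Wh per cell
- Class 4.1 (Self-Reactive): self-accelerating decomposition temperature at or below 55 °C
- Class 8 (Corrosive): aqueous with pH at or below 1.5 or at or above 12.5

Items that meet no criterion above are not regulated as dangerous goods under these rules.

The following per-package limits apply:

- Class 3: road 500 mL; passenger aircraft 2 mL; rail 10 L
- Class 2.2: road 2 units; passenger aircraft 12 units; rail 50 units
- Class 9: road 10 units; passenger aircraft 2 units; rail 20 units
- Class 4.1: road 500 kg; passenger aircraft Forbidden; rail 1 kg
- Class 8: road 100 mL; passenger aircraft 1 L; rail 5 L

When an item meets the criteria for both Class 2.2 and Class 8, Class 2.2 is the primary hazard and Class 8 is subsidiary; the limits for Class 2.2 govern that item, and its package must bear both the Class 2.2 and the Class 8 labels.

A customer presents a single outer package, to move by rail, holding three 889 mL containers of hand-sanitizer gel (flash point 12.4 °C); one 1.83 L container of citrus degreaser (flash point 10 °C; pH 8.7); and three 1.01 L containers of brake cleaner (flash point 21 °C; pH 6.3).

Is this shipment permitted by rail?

The hand-sanitizer gel has flash point 12.4 °C, which is ≤ 23 °C, so it is Class 3 (Flammable Liquid).
The citrus degreaser has flash point 10 °C, which is ≤ 23 °C, so it is Class 3 (Flammable Liquid).
With flash point 21 °C (≤ 23 °C), the brake cleaner falls in Class 3.
Total Class 3: (three 889 mL containers = 2.667 L) + 1.83 L + (three 1.01 L containers = 3.03 L) = 7.527 L.
7.527 L is within the rail limit of 10 L for Class 3.

Yes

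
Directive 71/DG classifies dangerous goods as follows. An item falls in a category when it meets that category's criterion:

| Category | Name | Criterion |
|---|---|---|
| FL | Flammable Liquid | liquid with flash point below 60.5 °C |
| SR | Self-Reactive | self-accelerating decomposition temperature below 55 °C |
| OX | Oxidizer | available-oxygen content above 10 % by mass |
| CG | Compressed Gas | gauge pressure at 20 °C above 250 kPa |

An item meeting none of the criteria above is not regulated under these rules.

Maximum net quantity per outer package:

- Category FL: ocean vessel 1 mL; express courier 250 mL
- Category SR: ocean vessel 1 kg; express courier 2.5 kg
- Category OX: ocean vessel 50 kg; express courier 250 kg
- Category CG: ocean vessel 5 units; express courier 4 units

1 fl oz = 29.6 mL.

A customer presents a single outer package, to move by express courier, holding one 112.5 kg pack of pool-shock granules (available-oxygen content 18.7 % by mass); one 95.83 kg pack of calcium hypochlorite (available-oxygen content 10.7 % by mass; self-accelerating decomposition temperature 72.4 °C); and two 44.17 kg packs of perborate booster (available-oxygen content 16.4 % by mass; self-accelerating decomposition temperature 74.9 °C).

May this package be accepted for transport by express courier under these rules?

No

With available-oxygen content 18.7 % by mass (> 10 % by mass), the pool-shock granules fall in Category OX.
Calcium hypochlorite: available-oxygen content 10.7 % by mass > 10 % by mass → Category OX (Oxidizer).
The perborate booster has available-oxygen content 16.4 % by mass, which is > 10 % by mass, so it is Category OX (Oxidizer).
Total Category OX: 112.5 kg + 95.83 kg + (two 44.17 kg packs = 88.34 kg) = 296.67 kg.
296.67 kg > 250 kg (express courier limit, Category OX) — over the limit.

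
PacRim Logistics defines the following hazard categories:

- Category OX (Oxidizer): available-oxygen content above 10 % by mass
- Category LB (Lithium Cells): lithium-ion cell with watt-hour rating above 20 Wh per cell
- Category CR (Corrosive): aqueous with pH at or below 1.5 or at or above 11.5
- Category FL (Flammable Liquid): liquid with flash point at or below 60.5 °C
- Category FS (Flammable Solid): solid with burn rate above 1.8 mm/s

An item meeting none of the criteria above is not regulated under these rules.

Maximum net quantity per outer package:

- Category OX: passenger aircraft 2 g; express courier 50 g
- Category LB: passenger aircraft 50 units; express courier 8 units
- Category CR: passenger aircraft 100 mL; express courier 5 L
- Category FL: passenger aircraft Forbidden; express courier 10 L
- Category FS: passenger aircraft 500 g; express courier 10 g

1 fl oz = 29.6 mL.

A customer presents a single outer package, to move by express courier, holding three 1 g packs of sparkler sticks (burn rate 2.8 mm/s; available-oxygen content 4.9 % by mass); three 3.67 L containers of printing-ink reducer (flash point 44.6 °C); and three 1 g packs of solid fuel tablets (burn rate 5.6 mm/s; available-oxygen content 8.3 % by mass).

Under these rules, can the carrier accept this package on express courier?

No

With burn rate 2.8 mm/s (> 1.8 mm/s), the sparkler sticks fall in Category FS.
Flash point 44.6 °C meets the Category FL criterion (Flammable Liquid), so the printing-ink reducer is Category FL.
Burn rate 5.6 mm/s meets the Category FS criterion (Flammable Solid), so the solid fuel tablets are Category FS.
Category FS net quantity: (three 1 g packs = 3 g) + (three 1 g packs = 3 g) = 6 g.
6 g ≤ 10 g (express courier limit, Category FS) — within limit.
Category FL quantity: three 3.67 L containers = 11.01 L.
That exceeds the Category FL express courier limit of 10 L.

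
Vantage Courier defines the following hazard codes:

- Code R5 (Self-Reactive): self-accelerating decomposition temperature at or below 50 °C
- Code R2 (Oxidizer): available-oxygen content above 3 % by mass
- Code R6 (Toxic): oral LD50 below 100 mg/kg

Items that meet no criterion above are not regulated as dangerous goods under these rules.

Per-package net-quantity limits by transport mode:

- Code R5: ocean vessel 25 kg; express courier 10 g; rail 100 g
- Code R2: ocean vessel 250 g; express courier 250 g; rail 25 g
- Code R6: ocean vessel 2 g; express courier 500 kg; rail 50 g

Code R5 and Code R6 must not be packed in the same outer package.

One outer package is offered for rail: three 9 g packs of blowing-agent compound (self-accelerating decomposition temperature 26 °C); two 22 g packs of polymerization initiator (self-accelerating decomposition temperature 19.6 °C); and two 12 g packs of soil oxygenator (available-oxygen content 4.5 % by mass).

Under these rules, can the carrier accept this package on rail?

Yes

With self-accelerating decomposition temperature 26 °C (≤ 50 °C), the blowing-agent compound falls in Code R5.
Polymerization initiator: self-accelerating decomposition temperature 19.6 °C ≤ 50 °C → Code R5 (Self-Reactive).
With available-oxygen content 4.5 % by mass (> 3 % by mass), the soil oxygenator falls in Code R2.
Total Code R5: (three 9 g packs = 27 g) + (two 22 g packs = 44 g) = 71 g.
That is within the Code R5 rail limit of 100 g.
Code R2 quantity: two 12 g packs = 24 g.
That is within the Code R2 rail limit of 25 g.
The segregation rule (Code R5 with Code R6) does not apply to Code R5 with Code R2.
Every hazard code is within its rail limit and no segregation rule is violated.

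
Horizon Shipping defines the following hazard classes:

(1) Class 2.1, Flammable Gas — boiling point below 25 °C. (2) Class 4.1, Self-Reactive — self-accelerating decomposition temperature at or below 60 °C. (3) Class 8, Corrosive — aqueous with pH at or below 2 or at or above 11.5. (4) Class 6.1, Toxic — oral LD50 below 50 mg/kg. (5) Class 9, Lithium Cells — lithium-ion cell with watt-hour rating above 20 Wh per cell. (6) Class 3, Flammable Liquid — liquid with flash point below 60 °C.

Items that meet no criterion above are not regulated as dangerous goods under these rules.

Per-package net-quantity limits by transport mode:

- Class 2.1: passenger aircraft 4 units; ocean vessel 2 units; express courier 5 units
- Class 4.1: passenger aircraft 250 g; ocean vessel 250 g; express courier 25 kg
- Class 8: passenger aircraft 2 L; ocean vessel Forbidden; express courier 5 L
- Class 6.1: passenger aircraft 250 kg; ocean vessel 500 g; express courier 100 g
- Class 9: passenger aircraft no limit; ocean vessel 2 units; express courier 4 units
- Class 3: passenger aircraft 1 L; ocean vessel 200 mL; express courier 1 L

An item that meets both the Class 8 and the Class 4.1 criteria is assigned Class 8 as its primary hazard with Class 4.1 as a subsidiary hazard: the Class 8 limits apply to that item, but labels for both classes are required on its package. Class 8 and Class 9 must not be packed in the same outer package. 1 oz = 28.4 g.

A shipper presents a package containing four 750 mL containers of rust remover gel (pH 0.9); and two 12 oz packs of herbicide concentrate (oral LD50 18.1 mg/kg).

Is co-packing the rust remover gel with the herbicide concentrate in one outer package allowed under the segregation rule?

With pH 0.9 (≤ 2), the rust remover gel falls in Class 8.
Oral LD50 18.1 mg/kg meets the Class 6.1 criterion (Toxic), so the herbicide concentrate is Class 6.1.
No segregation rule bars Class 8 with Class 6.1.

Yes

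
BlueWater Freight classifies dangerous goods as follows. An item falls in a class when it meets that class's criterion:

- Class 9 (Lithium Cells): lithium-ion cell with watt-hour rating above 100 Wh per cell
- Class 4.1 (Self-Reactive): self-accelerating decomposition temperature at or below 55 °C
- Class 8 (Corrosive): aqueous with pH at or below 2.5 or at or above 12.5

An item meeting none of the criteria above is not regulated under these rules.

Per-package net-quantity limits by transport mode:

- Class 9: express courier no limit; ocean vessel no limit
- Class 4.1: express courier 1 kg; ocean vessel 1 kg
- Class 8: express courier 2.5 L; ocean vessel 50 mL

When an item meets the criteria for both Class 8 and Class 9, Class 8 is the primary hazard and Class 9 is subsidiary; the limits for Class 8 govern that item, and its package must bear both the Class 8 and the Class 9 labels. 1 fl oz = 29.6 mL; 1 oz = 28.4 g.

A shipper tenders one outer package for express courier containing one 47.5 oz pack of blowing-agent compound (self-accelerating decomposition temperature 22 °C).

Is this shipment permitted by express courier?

The blowing-agent compound has self-accelerating decomposition temperature 22 °C, which is ≤ 55 °C, so it is Class 4.1 (Self-Reactive).
Class 4.1 quantity: one 47.5 oz pack = 1.349 kg.
That exceeds the Class 4.1 express courier limit of 1 kg.

No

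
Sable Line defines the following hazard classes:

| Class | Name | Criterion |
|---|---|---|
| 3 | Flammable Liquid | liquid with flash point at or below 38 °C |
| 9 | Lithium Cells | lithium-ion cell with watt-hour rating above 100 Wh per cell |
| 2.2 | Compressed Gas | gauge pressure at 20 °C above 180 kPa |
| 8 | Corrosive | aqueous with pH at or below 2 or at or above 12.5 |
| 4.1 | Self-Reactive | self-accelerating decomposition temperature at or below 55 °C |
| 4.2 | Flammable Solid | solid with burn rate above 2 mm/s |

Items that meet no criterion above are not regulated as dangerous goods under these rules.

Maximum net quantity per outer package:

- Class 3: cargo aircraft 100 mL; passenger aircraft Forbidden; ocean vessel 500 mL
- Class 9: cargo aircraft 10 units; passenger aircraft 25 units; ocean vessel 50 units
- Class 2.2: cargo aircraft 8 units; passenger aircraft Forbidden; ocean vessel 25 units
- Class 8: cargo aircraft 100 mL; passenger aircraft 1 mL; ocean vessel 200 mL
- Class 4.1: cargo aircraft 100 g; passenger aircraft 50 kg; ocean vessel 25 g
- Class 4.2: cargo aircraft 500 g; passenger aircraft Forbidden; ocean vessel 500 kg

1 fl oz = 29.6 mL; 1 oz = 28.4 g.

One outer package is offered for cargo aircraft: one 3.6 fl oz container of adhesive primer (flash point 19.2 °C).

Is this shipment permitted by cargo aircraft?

With flash point 19.2 °C (≤ 38 °C), the adhesive primer falls in Class 3.
Class 3 quantity: one 3.6 fl oz container = 106.56 mL.
106.56 mL > 100 mL (cargo aircraft limit, Class 3) — over the limit.

No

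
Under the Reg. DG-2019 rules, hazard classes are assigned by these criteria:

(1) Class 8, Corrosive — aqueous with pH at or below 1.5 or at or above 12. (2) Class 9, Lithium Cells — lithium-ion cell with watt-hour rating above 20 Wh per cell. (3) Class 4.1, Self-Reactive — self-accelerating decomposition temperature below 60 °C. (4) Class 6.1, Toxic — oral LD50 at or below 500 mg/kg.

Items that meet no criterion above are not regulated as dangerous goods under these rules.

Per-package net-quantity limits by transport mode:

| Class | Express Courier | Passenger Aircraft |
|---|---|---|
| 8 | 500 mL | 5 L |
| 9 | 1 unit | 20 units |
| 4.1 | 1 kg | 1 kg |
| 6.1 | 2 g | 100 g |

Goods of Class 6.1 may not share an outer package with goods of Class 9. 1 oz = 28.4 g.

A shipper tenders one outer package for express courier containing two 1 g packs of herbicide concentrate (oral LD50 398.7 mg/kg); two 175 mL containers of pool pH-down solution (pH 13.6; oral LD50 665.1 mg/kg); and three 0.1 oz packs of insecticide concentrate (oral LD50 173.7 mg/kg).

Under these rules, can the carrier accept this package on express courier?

No

With oral LD50 398.7 mg/kg (≤ 500 mg/kg), the herbicide concentrate falls in Class 6.1.
With pH 13.6 (≥ 12), the pool pH-down solution falls in Class 8.
Insecticide concentrate: oral LD50 173.7 mg/kg ≤ 500 mg/kg → Class 6.1 (Toxic).
Total Class 6.1: (two 1 g packs = 2 g) + (three 0.1 oz packs = 8.52 g) = 10.52 g.
That exceeds the Class 6.1 express courier limit of 2 g.
Class 8 quantity: two 175 mL containers = 350 mL.
That is within the Class 8 express courier limit of 500 mL.
The segregation rule (Class 6.1 with Class 9) does not apply to Class 6.1 with Class 8.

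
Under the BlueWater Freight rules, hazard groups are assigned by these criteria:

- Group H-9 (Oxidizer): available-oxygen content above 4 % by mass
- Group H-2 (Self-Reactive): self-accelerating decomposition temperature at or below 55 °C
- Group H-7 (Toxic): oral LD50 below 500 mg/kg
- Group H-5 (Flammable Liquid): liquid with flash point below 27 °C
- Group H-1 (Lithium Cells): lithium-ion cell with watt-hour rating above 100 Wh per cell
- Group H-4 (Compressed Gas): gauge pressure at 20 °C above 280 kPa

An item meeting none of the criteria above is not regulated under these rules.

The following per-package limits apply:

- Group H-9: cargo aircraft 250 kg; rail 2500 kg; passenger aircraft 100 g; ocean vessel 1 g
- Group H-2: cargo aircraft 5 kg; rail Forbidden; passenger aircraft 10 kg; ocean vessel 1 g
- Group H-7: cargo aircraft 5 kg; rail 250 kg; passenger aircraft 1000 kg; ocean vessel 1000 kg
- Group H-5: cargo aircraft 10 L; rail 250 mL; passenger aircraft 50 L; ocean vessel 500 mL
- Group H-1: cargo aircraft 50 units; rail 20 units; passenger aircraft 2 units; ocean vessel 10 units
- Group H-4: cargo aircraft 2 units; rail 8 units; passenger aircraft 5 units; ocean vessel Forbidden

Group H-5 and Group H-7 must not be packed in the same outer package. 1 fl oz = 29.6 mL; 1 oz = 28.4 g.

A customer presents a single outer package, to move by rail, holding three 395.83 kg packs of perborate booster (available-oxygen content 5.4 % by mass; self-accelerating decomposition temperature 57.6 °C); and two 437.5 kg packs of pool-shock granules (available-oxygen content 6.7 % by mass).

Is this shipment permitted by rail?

Yes

With available-oxygen content 5.4 % by mass (> 4 % by mass), the perborate booster falls in Group H-9.
Available-oxygen content 6.7 % by mass meets the Group H-9 criterion (Oxidizer), so the pool-shock granules are Group H-9.
Group H-9 net quantity: (three 395.83 kg packs = 1187.49 kg) + (two 437.5 kg packs = 875 kg) = 2062.49 kg.
That is within the Group H-9 rail limit of 2500 kg.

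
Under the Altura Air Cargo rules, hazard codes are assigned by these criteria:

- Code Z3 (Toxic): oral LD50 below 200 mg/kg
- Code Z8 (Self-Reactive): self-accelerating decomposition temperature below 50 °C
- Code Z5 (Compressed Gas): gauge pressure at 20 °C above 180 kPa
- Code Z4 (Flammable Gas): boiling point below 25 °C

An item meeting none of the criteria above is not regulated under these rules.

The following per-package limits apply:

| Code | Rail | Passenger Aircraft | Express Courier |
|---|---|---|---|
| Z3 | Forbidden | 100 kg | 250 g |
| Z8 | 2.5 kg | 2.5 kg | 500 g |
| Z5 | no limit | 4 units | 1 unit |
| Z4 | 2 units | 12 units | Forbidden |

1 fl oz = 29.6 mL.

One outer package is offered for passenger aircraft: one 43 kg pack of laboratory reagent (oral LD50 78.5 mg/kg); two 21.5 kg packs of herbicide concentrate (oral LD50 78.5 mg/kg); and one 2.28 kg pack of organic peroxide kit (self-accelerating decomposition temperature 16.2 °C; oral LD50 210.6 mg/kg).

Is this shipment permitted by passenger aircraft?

Yes

With oral LD50 78.5 mg/kg (< 200 mg/kg), the laboratory reagent falls in Code Z3.
With oral LD50 78.5 mg/kg (< 200 mg/kg), the herbicide concentrate falls in Code Z3.
With self-accelerating decomposition temperature 16.2 °C (< 50 °C), the organic peroxide kit falls in Code Z8.
Total Code Z3: 43 kg + (two 21.5 kg packs = 43 kg) = 86 kg.
86 kg is within the passenger aircraft limit of 100 kg for Code Z3.
Code Z8 quantity: 2.28 kg.
2.28 kg is within the passenger aircraft limit of 2.5 kg for Code Z8.
Every hazard code is within its passenger aircraft limit and no segregation rule is violated.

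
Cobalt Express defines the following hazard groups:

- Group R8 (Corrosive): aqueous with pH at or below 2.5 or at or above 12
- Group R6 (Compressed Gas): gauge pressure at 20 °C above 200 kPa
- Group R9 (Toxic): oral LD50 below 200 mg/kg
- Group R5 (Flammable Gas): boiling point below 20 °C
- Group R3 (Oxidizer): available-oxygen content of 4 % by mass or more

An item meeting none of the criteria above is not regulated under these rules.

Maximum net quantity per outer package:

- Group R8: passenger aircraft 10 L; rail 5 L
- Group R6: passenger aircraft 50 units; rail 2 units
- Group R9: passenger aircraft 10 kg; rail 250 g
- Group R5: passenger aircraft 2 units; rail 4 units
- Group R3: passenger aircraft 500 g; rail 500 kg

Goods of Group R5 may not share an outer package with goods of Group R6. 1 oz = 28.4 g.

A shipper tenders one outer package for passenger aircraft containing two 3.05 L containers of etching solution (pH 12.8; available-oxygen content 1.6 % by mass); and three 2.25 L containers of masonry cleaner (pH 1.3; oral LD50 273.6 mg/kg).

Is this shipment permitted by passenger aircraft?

pH 12.8 meets the Group R8 criterion (Corrosive), so the etching solution is Group R8.
pH 1.3 meets the Group R8 criterion (Corrosive), so the masonry cleaner is Group R8.
Group R8 net quantity: (two 3.05 L containers = 6.1 L) + (three 2.25 L containers = 6.75 L) = 12.85 L.
That exceeds the Group R8 passenger aircraft limit of 10 L.

No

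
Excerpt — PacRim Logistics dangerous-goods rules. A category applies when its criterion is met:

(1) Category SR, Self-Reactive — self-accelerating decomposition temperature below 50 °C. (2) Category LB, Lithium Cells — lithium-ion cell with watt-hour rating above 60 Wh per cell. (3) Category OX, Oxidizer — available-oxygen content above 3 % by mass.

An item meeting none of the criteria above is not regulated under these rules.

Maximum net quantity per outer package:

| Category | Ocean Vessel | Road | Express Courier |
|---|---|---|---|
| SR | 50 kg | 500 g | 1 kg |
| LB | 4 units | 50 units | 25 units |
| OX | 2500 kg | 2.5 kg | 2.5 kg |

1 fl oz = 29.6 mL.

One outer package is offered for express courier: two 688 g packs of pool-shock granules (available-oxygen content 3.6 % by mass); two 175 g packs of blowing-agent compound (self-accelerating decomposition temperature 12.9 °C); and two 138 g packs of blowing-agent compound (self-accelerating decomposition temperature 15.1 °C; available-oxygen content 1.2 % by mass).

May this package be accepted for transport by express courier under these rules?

Yes

The pool-shock granules have available-oxygen content 3.6 % by mass, which is > 3 % by mass, so they are Category OX (Oxidizer).
With self-accelerating decomposition temperature 12.9 °C (< 50 °C), the blowing-agent compound falls in Category SR.
With self-accelerating decomposition temperature 15.1 °C (< 50 °C), the blowing-agent compound falls in Category SR.
Total Category SR: (two 175 g packs = 350 g) + (two 138 g packs = 276 g) = 626 g.
626 g is within the express courier limit of 1 kg for Category SR.
Category OX quantity: two 688 g packs = 1.376 kg.
That is within the Category OX express courier limit of 2.5 kg.
Every hazard category is within its express courier limit and no segregation rule is violated.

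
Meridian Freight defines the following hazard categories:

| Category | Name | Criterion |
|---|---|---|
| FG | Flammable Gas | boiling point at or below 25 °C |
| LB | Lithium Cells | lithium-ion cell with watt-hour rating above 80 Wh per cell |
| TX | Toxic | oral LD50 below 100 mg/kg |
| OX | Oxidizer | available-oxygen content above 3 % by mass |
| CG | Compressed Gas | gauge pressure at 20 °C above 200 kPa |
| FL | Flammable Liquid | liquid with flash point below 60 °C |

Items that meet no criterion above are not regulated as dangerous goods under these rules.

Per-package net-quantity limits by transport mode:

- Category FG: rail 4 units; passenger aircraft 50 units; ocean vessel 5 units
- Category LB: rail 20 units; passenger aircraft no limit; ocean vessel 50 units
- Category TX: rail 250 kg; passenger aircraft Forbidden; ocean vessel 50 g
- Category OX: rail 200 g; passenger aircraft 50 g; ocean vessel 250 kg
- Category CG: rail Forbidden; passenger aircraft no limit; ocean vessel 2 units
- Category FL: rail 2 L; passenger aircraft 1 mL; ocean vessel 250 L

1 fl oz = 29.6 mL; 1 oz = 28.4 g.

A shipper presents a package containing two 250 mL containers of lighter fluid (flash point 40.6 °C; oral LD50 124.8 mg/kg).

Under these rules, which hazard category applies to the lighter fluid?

With flash point 40.6 °C (< 60 °C), the lighter fluid falls in Category FL.

Category FL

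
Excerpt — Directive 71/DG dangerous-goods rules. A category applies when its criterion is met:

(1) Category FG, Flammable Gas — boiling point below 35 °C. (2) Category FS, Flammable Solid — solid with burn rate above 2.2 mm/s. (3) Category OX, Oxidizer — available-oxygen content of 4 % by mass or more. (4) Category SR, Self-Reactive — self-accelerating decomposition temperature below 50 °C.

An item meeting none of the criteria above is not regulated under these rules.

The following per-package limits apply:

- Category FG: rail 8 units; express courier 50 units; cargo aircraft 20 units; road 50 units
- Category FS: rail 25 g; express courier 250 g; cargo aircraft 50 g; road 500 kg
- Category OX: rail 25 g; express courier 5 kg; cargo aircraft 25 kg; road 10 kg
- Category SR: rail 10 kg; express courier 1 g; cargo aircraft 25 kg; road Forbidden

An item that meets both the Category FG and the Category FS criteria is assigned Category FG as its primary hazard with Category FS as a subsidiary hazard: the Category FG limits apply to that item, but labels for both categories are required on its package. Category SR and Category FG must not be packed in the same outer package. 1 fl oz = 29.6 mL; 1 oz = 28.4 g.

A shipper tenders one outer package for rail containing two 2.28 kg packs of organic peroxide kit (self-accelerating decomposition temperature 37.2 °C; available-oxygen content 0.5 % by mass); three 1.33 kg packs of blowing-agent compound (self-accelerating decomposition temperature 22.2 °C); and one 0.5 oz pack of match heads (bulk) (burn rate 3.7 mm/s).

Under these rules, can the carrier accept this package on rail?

With self-accelerating decomposition temperature 37.2 °C (< 50 °C), the organic peroxide kit falls in Category SR.
The blowing-agent compound has self-accelerating decomposition temperature 22.2 °C, which is < 50 °C, so it is Category SR (Self-Reactive).
With burn rate 3.7 mm/s (> 2.2 mm/s), the match heads (bulk) fall in Category FS.
Total Category SR: (two 2.28 kg packs = 4.56 kg) + (three 1.33 kg packs = 3.99 kg) = 8.55 kg.
8.55 kg ≤ 10 kg (rail limit, Category SR) — within limit.
Category FS quantity: one 0.5 oz pack = 14.2 g.
14.2 g is within the rail limit of 25 g for Category FS.
The segregation rule (Category SR with Category FG) does not apply to Category SR with Category FS.
Every hazard category is within its rail limit and no segregation rule is violated.

Yes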